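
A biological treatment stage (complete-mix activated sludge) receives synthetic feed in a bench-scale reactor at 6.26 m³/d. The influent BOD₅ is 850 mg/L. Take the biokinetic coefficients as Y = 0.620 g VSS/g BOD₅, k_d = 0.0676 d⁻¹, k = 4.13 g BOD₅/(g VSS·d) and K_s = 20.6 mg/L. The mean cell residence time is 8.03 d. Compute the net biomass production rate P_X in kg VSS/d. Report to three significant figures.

P_X ≈ 2.13 kg VSS/d

From the Monod/SRT balance for a CMAS, S = K_s·(1+k_d θ_c)/[θ_c·(Y k − k_d) − 1] = 20.6 × (1 + 0.0676 × 8.03) / [8.03 × (0.620 × 4.13 − 0.0676) − 1] = 31.78 / 19.02 = 1.671 mg/L.
The observed yield is Y_obs = Y/(1 + k_d·θ_c) = 0.620 / (1 + 0.0676 × 8.03) = 0.620 / 1.543 = 0.4019 g VSS per g BOD₅ removed.
Substrate removed = Q·(S₀ − S) = 6.26 m³/d × (850 − 1.67) g/m³ = 5.31×10^3 g/d = 5.311 kg/d.
So the net sludge growth is P_X = 0.4019 × 5.311 = 2.134 kg VSS/d.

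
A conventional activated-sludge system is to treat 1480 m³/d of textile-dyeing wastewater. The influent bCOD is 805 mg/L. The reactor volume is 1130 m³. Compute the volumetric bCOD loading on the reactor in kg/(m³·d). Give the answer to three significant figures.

Applied bCOD load per unit volume = Q·S₀/V = (1480 × 805/1000)/1130 = 1.054 kg bCOD·m⁻³·d⁻¹.

L_v ≈ 1.05 kg bCOD/(m³·d)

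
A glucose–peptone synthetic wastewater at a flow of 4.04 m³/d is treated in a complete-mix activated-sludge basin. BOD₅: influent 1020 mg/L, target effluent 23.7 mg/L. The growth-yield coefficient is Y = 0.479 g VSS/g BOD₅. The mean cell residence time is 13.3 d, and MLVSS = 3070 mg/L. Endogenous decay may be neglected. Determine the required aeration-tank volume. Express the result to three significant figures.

V ≈ 8.35 m³

Biomass mass balance (decay neglected): V·X = Y·Q·(S₀ − S)·θ_c, so V = 0.479 × 4.04 × (1020 − 23.7) × 13.3 / 3070 = 8.353 m³.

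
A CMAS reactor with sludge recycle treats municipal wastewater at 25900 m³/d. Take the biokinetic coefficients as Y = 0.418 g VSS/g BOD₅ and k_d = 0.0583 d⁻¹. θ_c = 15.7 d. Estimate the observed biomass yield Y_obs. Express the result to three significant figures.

Y_obs ≈ 0.218 g VSS/g BOD₅

Observed yield with endogenous decay: Y_obs = Y / (1 + k_d·θ_c) = 0.418 / (1 + 0.0583 × 15.7) = 0.418 / 1.915 = 0.2182 g VSS/g BOD₅.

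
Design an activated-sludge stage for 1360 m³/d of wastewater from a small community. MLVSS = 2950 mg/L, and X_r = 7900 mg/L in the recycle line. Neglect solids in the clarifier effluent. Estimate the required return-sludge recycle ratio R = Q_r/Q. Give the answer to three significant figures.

R ≈ 0.596

Mass balance around the secondary clarifier (neglecting effluent solids): R = X / (X_r − X) = 2950 / (7900 − 2950) = 0.5960.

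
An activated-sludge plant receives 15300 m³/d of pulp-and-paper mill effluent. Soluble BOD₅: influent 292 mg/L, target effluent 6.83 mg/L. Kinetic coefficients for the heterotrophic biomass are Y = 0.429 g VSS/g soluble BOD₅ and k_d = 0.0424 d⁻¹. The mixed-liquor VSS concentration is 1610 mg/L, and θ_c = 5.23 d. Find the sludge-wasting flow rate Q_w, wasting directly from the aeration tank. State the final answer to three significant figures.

Q_w ≈ 952 m³/d

Rearranging the biomass balance for a CMAS with decay, V = Y·Q·ΔS·θ_c / [X·(1+k_d θ_c)] = 0.429 × 15300 × (292 − 6.83) × 5.23 / [1610 × (1 + 0.0424 × 5.23)] = 9.79×10^6 / 1967 = 4977 m³.
Wasting from the aeration tank: Q_w = V / θ_c = 4977 / 5.23 = 951.6 m³/d.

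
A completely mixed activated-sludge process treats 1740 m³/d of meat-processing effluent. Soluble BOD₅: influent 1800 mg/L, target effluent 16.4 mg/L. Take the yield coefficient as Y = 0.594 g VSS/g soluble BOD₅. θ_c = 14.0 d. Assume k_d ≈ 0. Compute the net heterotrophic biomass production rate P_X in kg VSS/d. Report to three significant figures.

P_X ≈ 1840 kg VSS/d

Since k_d ≈ 0, Y_obs = Y = 0.594 g VSS/g soluble BOD₅.
ΔS = 1800 − 16.4 = 1784 mg/L, so the substrate removal rate is 1740 × 1784/1000 = 3103 kg soluble BOD₅/d.
P_X = Y_obs · Q(S₀ − S) = 0.5940 × 3103 = 1843 kg VSS/d.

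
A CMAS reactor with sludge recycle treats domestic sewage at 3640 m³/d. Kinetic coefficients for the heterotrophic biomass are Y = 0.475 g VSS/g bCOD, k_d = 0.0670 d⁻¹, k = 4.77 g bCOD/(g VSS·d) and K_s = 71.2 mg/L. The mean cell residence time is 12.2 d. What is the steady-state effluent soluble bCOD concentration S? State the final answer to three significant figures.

S ≈ 5.01 mg/L

From the Monod/SRT balance for a CMAS, S = K_s·(1+k_d θ_c)/[θ_c·(Y k − k_d) − 1] = 71.2 × (1 + 0.0670 × 12.2) / [12.2 × (0.475 × 4.77 − 0.0670) − 1] = 129.4 / 25.82 = 5.011 mg/L.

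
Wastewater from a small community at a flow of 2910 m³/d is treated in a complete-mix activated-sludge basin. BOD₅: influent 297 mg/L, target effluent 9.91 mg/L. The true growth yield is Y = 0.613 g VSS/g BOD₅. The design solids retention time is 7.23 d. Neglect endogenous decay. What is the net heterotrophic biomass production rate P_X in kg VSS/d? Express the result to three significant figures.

With endogenous decay neglected, the observed yield equals the true yield: Y_obs = Y = 0.613 g VSS/g BOD₅.
ΔS = 297 − 9.91 = 287.1 mg/L, so the substrate removal rate is 2910 × 287.1/1000 = 835.4 kg BOD₅/d.
Biomass produced: P_X = Y_obs·Q·ΔS = 0.6130 × 835.4 ≈ 512.1 kg VSS/d.

P_X ≈ 512 kg VSS/d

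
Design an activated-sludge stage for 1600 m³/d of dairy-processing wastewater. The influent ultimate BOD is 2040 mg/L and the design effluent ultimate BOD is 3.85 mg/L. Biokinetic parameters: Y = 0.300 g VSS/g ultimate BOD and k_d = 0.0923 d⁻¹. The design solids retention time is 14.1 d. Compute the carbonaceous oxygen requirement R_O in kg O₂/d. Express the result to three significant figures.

Y_obs = Y / (1 + k_d θ_c) = 0.300 / (1 + 0.0923 × 14.1) = 0.300 / 2.301 = 0.1304.
Mass of ultimate BOD removed per day: Q(S₀ − S) = 1600 × 2036 g/m³ = 3258 kg/d.
Net sludge production P_X = 0.1304 × 3258 = 424.7 kg VSS/d.
R_O = Q·ΔS − 1.42 P_X = 3258 − 603.0 = 2655 kg O₂/d.

R_O ≈ 2650 kg O₂/d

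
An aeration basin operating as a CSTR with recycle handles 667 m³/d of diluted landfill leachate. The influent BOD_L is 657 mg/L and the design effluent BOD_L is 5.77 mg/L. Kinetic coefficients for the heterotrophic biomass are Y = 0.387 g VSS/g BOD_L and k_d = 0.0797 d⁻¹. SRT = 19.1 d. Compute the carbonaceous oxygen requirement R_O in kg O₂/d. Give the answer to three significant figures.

Y_obs = Y / (1 + k_d θ_c) = 0.387 / (1 + 0.0797 × 19.1) = 0.387 / 2.522 = 0.1534.
Q·(S₀ − S) = 667 × (657 − 5.77) × 10⁻³ = 434.4 kg/d removed.
Net sludge production P_X = 0.1534 × 434.4 = 66.65 kg VSS/d.
R_O = Q·(S₀ − S) − 1.42·P_X = 434.4 − 1.42 × 66.65 = 339.7 kg O₂/d.

R_O ≈ 340 kg O₂/d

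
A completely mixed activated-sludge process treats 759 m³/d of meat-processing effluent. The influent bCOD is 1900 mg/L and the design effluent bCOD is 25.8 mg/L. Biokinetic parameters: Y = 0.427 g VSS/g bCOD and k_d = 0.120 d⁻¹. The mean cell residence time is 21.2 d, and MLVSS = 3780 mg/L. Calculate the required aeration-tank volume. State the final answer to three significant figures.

V ≈ 961 m³

Steady-state biomass mass balance: V·X·(1 + k_d·θ_c) = Y·Q·(S₀ − S)·θ_c, so V = 0.427 × 759 × (1900 − 25.8) × 21.2 / [3780 × (1 + 0.120 × 21.2)] = 1.29×10^7 / 13396 = 961.2 m³.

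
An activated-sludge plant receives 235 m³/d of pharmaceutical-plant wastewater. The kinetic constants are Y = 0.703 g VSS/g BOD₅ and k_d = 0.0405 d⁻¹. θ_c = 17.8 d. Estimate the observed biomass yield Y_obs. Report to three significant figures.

Y_obs ≈ 0.409 g VSS/g BOD₅

Y_obs = Y / (1 + k_d θ_c) = 0.703 / (1 + 0.0405 × 17.8) = 0.703 / 1.721 = 0.4085.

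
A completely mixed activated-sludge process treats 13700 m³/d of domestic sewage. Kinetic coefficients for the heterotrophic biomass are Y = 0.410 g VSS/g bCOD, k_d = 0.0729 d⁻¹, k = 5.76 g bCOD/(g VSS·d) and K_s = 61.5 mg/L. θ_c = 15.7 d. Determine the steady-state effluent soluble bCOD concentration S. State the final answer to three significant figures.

For a completely mixed reactor with recycle the Lawrence–McCarty relation gives S = K_s·(1 + k_d·θ_c) / [θ_c·(Y·k − k_d) − 1] = 61.5 × (1 + 0.0729 × 15.7) / [15.7 × (0.410 × 5.76 − 0.0729) − 1] = 131.9 / 34.93 = 3.776 mg/L.

S ≈ 3.78 mg/L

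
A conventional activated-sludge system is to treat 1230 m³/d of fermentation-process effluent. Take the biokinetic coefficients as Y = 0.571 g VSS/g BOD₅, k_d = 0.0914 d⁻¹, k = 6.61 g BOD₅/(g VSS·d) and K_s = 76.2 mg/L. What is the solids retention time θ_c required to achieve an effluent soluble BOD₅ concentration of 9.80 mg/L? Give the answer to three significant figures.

θ_c ≈ 2.95 d

Specific growth rate at S = 9.80 mg/L: μ = YkS/(K_s+S) = 0.571·6.61·9.80/(76.2+9.80) = 0.4301 d⁻¹.
Then 1/θ_c = μ − k_d = 0.4301 − 0.0914 = 0.3387 d⁻¹, giving θ_c = 2.953 d.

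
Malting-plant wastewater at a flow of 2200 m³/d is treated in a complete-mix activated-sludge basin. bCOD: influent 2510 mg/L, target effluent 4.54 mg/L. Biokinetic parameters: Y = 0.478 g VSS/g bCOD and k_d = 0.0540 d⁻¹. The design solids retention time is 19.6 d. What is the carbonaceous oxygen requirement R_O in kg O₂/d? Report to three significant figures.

R_O ≈ 3690 kg O₂/d

Y_obs = Y / (1 + k_d θ_c) = 0.478 / (1 + 0.0540 × 19.6) = 0.478 / 2.058 = 0.2322.
Mass of bCOD removed per day: Q(S₀ − S) = 2200 × 2505 g/m³ = 5512 kg/d.
P_X = Y_obs·Q·(S₀ − S) = 0.2322 × 5512 = 1280 kg VSS/d.
Carbonaceous O₂ demand = substrate oxidised − cell-mass equivalent = 5512 − 1.42 × 1280 = 3694 kg O₂/d.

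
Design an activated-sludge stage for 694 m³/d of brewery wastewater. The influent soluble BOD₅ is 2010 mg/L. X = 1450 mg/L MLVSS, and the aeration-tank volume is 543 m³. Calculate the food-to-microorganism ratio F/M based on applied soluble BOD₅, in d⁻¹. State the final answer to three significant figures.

F/M ≈ 1.77 d⁻¹

F/M = Q·S₀ / (V·X) = 694 × 2010 / (543.0 × 1450) = 1.772 g soluble BOD₅·(g VSS·d)⁻¹.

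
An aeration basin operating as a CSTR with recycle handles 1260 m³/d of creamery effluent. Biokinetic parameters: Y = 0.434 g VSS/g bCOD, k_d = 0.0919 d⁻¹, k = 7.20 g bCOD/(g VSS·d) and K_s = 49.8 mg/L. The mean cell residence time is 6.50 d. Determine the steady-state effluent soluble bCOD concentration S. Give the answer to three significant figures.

From the Monod/SRT balance for a CMAS, S = K_s·(1+k_d θ_c)/[θ_c·(Y k − k_d) − 1] = 49.8 × (1 + 0.0919 × 6.50) / [6.50 × (0.434 × 7.20 − 0.0919) − 1] = 79.55 / 18.71 = 4.251 mg/L.

S ≈ 4.25 mg/L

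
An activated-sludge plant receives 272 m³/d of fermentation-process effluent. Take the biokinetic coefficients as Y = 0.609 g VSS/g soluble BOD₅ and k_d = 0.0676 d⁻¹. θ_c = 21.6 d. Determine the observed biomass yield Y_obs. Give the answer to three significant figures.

Observed yield with endogenous decay: Y_obs = Y / (1 + k_d·θ_c) = 0.609 / (1 + 0.0676 × 21.6) = 0.609 / 2.460 = 0.2475 g VSS/g soluble BOD₅.

Y_obs ≈ 0.248 g VSS/g soluble BOD₅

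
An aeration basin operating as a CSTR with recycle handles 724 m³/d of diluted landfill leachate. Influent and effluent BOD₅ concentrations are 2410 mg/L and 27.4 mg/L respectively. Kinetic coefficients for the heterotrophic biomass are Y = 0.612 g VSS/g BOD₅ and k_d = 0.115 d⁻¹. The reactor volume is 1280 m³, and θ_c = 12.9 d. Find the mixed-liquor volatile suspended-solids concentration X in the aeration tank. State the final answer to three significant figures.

X ≈ 4280 mg/L

From V·X·(1 + k_d·θ_c) = Y·Q·(S₀ − S)·θ_c: X = 0.612 × 724 × (2410 − 27.4) × 12.9 / [1280 × (1 + 0.115 × 12.9)] = 4284 mg/L.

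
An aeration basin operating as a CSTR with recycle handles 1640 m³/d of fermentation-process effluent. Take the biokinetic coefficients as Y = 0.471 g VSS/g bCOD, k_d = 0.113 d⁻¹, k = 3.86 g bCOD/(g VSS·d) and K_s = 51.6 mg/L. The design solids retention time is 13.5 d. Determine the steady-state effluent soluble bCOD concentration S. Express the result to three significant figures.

Effluent substrate depends only on kinetics and SRT: S = K_s(1 + k_d θ_c) / [θ_c(Yk − k_d) − 1] = 51.6 × (1 + 0.113 × 13.5) / [13.5 × (0.471 × 3.86 − 0.113) − 1] = 130.3 / 22.02 = 5.919 mg/L.

S ≈ 5.92 mg/L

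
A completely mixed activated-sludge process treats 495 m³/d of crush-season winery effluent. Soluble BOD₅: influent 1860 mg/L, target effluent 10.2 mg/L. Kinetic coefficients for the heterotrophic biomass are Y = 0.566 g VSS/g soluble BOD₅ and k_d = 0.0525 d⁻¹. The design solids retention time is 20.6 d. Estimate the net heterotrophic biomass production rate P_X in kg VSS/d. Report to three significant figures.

P_X ≈ 249 kg VSS/d

Y_obs = Y / (1 + k_d θ_c) = 0.566 / (1 + 0.0525 × 20.6) = 0.566 / 2.082 = 0.2719.
Mass of soluble BOD₅ removed per day: Q(S₀ − S) = 495 × 1850 g/m³ = 915.7 kg/d.
P_X = Y_obs · Q(S₀ − S) = 0.2719 × 915.7 = 249.0 kg VSS/d.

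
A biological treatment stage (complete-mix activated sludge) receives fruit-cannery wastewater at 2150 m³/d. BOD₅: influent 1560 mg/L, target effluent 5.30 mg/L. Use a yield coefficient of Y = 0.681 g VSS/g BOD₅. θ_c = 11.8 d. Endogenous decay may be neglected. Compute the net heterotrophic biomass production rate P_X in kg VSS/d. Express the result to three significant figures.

P_X ≈ 2280 kg VSS/d

No decay correction is needed, so Y_obs = Y = 0.681.
Q·(S₀ − S) = 2150 × (1560 − 5.30) × 10⁻³ = 3343 kg/d removed.
So the net sludge growth is P_X = 0.6810 × 3343 = 2276 kg VSS/d.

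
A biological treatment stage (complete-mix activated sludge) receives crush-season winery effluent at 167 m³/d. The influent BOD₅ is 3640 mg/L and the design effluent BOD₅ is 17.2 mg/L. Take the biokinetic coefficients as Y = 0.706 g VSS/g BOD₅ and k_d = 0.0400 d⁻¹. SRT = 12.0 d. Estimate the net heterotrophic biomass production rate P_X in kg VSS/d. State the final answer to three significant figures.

P_X ≈ 289 kg VSS/d

Y_obs = Y / (1 + k_d θ_c) = 0.706 / (1 + 0.0400 × 12.0) = 0.706 / 1.480 = 0.4770.
Q·(S₀ − S) = 167 × (3640 − 17.2) × 10⁻³ = 605.0 kg/d removed.
So the net sludge growth is P_X = 0.4770 × 605.0 = 288.6 kg VSS/d.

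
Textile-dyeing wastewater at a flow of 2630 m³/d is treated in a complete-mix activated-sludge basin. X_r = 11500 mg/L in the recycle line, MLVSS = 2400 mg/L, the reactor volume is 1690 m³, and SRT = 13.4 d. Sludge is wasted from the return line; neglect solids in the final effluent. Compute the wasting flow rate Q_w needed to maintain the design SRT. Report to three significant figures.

Q_w ≈ 26.3 m³/d

Wasting from the return line (neglecting effluent solids): Q_w = V·X / (θ_c·X_r) = 1690 × 2400 / (13.4 × 11500) = 26.32 m³/d.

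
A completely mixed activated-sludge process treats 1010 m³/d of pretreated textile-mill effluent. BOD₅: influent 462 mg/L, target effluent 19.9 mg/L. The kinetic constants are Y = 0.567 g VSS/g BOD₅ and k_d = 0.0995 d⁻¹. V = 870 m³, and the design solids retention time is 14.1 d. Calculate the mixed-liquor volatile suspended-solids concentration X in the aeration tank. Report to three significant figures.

X ≈ 1710 mg/L

X = Y·Q·ΔS·θ_c / [V·(1 + k_d θ_c)] = 0.567 × 1010 × (462 − 19.9) × 14.1 / [870 × (1 + 0.0995 × 14.1)] = 1708 mg/L.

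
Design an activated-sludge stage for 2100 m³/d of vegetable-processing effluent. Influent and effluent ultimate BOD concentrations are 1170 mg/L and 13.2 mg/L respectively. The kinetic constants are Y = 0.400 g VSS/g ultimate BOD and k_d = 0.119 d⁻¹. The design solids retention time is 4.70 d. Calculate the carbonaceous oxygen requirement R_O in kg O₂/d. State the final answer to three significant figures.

R_O ≈ 1540 kg O₂/d

The observed yield is Y_obs = Y/(1 + k_d·θ_c) = 0.400 / (1 + 0.119 × 4.70) = 0.400 / 1.559 = 0.2565 g VSS per g ultimate BOD removed.
Q·(S₀ − S) = 2100 × (1170 − 13.2) × 10⁻³ = 2429 kg/d removed.
P_X = Y_obs·Q·(S₀ − S) = 0.2565 × 2429 = 623.2 kg VSS/d.
R_O = Q·ΔS − 1.42 P_X = 2429 − 884.9 = 1544 kg O₂/d.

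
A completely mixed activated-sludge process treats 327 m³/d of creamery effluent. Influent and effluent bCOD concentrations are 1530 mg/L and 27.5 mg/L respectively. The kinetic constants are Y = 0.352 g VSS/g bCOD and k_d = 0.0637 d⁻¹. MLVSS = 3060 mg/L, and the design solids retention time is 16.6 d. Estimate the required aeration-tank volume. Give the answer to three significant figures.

V ≈ 456 m³

Steady-state biomass mass balance: V·X·(1 + k_d·θ_c) = Y·Q·(S₀ − S)·θ_c, so V = 0.352 × 327 × (1530 − 27.5) × 16.6 / [3060 × (1 + 0.0637 × 16.6)] = 2.87×10^6 / 6296 = 456.0 m³.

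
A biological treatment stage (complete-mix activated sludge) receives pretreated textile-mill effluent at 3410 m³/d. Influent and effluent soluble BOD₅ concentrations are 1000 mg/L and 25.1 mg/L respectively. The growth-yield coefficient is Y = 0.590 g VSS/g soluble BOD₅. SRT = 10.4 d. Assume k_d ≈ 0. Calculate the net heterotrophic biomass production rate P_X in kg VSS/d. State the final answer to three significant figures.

With endogenous decay neglected, the observed yield equals the true yield: Y_obs = Y = 0.590 g VSS/g soluble BOD₅.
Mass of soluble BOD₅ removed per day: Q(S₀ − S) = 3410 × 974.9 g/m³ = 3324 kg/d.
So the net sludge growth is P_X = 0.5900 × 3324 = 1961 kg VSS/d.

P_X ≈ 1960 kg VSS/d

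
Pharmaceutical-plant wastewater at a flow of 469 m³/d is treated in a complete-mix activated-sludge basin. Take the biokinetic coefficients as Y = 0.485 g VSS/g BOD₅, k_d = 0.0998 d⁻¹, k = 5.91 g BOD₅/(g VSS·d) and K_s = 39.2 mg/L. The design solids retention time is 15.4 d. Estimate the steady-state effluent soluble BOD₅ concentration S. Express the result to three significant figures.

For a completely mixed reactor with recycle the Lawrence–McCarty relation gives S = K_s·(1 + k_d·θ_c) / [θ_c·(Y·k − k_d) − 1] = 39.2 × (1 + 0.0998 × 15.4) / [15.4 × (0.485 × 5.91 − 0.0998) − 1] = 99.45 / 41.60 = 2.390 mg/L.

S ≈ 2.39 mg/L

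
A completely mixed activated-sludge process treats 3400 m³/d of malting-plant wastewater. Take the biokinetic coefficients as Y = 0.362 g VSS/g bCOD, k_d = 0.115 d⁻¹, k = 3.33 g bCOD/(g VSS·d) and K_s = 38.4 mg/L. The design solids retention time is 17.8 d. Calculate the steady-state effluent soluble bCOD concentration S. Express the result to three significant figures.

From the Monod/SRT balance for a CMAS, S = K_s·(1+k_d θ_c)/[θ_c·(Y k − k_d) − 1] = 38.4 × (1 + 0.115 × 17.8) / [17.8 × (0.362 × 3.33 − 0.115) − 1] = 117.0 / 18.41 = 6.355 mg/L.

S ≈ 6.36 mg/L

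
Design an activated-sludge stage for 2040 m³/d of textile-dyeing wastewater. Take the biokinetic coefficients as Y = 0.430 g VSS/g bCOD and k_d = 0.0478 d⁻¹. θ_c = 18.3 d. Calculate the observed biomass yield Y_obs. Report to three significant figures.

Y_obs ≈ 0.229 g VSS/g bCOD

The observed yield is Y_obs = Y/(1 + k_d·θ_c) = 0.430 / (1 + 0.0478 × 18.3) = 0.430 / 1.875 = 0.2294 g VSS per g bCOD removed.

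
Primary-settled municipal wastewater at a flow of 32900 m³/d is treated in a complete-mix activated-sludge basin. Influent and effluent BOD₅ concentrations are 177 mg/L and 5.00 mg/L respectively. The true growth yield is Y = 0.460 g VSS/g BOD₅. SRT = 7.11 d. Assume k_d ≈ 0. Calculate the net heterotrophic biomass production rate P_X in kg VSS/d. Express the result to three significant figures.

P_X ≈ 2600 kg VSS/d

No decay correction is needed, so Y_obs = Y = 0.460.
Mass of BOD₅ removed per day: Q(S₀ − S) = 32900 × 172.0 g/m³ = 5659 kg/d.
So the net sludge growth is P_X = 0.4600 × 5659 = 2603 kg VSS/d.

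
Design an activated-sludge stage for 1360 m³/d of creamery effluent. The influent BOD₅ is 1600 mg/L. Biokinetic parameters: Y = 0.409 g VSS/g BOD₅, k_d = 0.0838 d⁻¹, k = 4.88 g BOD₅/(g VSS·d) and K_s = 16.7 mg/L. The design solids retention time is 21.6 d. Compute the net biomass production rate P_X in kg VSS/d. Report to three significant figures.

From the Monod/SRT balance for a CMAS, S = K_s·(1+k_d θ_c)/[θ_c·(Y k − k_d) − 1] = 16.7 × (1 + 0.0838 × 21.6) / [21.6 × (0.409 × 4.88 − 0.0838) − 1] = 46.93 / 40.30 = 1.164 mg/L.
Observed yield with endogenous decay: Y_obs = Y / (1 + k_d·θ_c) = 0.409 / (1 + 0.0838 × 21.6) = 0.409 / 2.810 = 0.1455 g VSS/g BOD₅.
Q·(S₀ − S) = 1360 × (1600 − 1.16) × 10⁻³ = 2174 kg/d removed.
Biomass produced: P_X = Y_obs·Q·ΔS = 0.1455 × 2174 ≈ 316.5 kg VSS/d.

P_X ≈ 316 kg VSS/d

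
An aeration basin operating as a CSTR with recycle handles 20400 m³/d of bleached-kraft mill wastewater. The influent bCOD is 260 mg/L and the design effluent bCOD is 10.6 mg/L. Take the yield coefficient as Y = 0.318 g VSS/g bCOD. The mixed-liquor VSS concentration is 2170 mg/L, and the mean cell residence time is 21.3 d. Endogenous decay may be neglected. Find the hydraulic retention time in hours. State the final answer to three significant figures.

τ ≈ 18.7 h

With k_d = 0 the design equation reduces to V = Y Q (S₀−S) θ_c / X = 0.318 × 20400 × (260 − 10.6) × 21.3 / 2170 = 15881 m³.
HRT = V/Q = 15881 m³ / 20400 m³·d⁻¹ = 0.7785 d × 24 = 18.68 h.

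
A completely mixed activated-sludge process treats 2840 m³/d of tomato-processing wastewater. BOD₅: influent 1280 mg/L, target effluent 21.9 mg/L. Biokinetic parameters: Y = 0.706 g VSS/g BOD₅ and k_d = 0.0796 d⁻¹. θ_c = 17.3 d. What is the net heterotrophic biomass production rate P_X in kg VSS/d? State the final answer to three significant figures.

P_X ≈ 1060 kg VSS/d

Correct the yield for decay: Y_obs = Y/(1 + k_d θ_c) = 0.706 / (1 + 0.0796 × 17.3) = 0.706 / 2.377 = 0.2970.
Substrate removed = Q·(S₀ − S) = 2840 m³/d × (1280 − 21.9) g/m³ = 3.57×10^6 g/d = 3573 kg/d.
So the net sludge growth is P_X = 0.2970 × 3573 = 1061 kg VSS/d.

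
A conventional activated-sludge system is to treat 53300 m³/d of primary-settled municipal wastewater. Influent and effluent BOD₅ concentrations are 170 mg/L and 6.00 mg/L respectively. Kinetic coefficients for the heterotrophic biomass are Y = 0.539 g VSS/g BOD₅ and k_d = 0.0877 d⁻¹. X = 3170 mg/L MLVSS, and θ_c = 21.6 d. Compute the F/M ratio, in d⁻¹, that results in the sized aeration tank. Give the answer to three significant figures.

From the SRT design equation V = Y Q (S₀−S) θ_c / [X (1 + k_d θ_c)] = 0.539 × 53300 × (170 − 6.00) × 21.6 / [3170 × (1 + 0.0877 × 21.6)] = 1.02×10^8 / 9175 = 11092 m³.
F/M = Q·S₀ / (V·X) = 53300 × 170 / (11092 × 3170) = 0.2577 g BOD₅·(g VSS·d)⁻¹.

F/M ≈ 0.258 d⁻¹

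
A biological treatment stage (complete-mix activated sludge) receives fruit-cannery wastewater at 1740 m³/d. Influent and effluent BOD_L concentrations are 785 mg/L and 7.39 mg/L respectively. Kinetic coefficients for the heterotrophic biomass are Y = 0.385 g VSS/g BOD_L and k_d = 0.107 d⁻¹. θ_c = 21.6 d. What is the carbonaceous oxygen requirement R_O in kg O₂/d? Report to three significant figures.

The observed yield is Y_obs = Y/(1 + k_d·θ_c) = 0.385 / (1 + 0.107 × 21.6) = 0.385 / 3.311 = 0.1163 g VSS per g BOD_L removed.
Q·(S₀ − S) = 1740 × (785 − 7.39) × 10⁻³ = 1353 kg/d removed.
Net sludge production P_X = 0.1163 × 1353 = 157.3 kg VSS/d.
R_O = Q·ΔS − 1.42 P_X = 1353 − 223.4 = 1130 kg O₂/d.

R_O ≈ 1130 kg O₂/d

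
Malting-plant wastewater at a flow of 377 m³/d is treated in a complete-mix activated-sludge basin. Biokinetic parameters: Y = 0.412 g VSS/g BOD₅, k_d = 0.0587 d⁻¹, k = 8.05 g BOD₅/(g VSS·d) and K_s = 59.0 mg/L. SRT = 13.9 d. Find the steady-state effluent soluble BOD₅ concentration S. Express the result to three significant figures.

For a completely mixed reactor with recycle the Lawrence–McCarty relation gives S = K_s·(1 + k_d·θ_c) / [θ_c·(Y·k − k_d) − 1] = 59.0 × (1 + 0.0587 × 13.9) / [13.9 × (0.412 × 8.05 − 0.0587) − 1] = 107.1 / 44.28 = 2.419 mg/L.

S ≈ 2.42 mg/L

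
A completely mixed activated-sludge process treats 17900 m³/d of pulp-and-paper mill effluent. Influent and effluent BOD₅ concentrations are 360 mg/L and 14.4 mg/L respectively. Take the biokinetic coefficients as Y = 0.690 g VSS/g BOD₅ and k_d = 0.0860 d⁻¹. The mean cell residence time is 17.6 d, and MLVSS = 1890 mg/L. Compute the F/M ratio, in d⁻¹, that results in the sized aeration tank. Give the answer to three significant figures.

F/M ≈ 0.216 d⁻¹

Steady-state biomass mass balance: V·X·(1 + k_d·θ_c) = Y·Q·(S₀ − S)·θ_c, so V = 0.690 × 17900 × (360 − 14.4) × 17.6 / [1890 × (1 + 0.0860 × 17.6)] = 7.51×10^7 / 4751 = 15814 m³.
Food-to-microorganism ratio F/M = Q S₀ / (V X) = 17900 × 360 / (15814 × 1890) = 0.2156 d⁻¹.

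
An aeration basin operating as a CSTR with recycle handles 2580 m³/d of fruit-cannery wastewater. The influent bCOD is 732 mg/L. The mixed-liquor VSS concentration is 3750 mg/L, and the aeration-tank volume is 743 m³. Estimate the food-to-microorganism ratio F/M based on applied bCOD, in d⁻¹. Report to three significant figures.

Food-to-microorganism ratio F/M = Q S₀ / (V X) = 2580 × 732 / (743.0 × 3750) = 0.6778 d⁻¹.

F/M ≈ 0.678 d⁻¹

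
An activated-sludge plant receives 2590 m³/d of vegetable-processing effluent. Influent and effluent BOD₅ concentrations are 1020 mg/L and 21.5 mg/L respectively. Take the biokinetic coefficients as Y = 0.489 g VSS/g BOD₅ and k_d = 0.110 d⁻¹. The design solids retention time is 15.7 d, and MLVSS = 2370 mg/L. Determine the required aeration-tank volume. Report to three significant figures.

V ≈ 3070 m³

Steady-state biomass mass balance: V·X·(1 + k_d·θ_c) = Y·Q·(S₀ − S)·θ_c, so V = 0.489 × 2590 × (1020 − 21.5) × 15.7 / [2370 × (1 + 0.110 × 15.7)] = 1.99×10^7 / 6463 = 3072 m³.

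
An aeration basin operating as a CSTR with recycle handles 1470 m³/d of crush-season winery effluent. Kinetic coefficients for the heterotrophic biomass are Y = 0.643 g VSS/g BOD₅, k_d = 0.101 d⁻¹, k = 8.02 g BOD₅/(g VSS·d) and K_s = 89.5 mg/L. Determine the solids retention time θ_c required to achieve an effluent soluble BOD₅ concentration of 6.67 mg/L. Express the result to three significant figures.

From 1/θ_c = Y·k·S/(K_s + S) − k_d: Y·k·S/(K_s+S) = 0.643 × 8.02 × 6.67 / (89.5 + 6.67) = 0.3577 d⁻¹.
1/θ_c = 0.3577 − 0.101 = 0.2567 d⁻¹, so θ_c = 3.896 d.

θ_c ≈ 3.90 d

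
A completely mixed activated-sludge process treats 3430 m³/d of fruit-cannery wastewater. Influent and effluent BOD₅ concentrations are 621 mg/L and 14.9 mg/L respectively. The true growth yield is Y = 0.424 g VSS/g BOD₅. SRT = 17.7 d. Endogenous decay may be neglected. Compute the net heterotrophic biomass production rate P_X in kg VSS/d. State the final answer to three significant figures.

P_X ≈ 881 kg VSS/d

No decay correction is needed, so Y_obs = Y = 0.424.
Substrate removed = Q·(S₀ − S) = 3430 m³/d × (621 − 14.9) g/m³ = 2.08×10^6 g/d = 2079 kg/d.
Net biomass production P_X = Y_obs × Q·(S₀ − S) = 0.4240 × 2079 = 881.5 kg VSS/d.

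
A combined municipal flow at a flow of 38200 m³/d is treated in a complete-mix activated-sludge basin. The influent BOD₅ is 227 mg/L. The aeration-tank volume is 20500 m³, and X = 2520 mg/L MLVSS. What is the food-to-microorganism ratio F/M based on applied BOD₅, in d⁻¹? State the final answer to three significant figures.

F/M ≈ 0.168 d⁻¹

Food-to-microorganism ratio F/M = Q S₀ / (V X) = 38200 × 227 / (20500 × 2520) = 0.1679 d⁻¹.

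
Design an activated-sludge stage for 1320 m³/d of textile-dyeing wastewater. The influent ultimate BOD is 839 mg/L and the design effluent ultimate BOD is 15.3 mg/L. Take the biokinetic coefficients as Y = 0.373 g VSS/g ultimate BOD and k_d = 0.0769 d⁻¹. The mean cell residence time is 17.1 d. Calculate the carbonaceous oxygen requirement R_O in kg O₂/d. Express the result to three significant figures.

R_O ≈ 839 kg O₂/d

Y_obs = Y / (1 + k_d θ_c) = 0.373 / (1 + 0.0769 × 17.1) = 0.373 / 2.315 = 0.1611.
Mass of ultimate BOD removed per day: Q(S₀ − S) = 1320 × 823.7 g/m³ = 1087 kg/d.
P_X = Y_obs·Q·(S₀ − S) = 0.1611 × 1087 = 175.2 kg VSS/d.
R_O = Q·ΔS − 1.42 P_X = 1087 − 248.8 = 838.5 kg O₂/d.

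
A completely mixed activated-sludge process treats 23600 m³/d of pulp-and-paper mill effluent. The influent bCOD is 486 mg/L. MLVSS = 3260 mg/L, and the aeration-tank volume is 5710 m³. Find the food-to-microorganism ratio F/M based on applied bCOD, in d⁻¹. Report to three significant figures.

F/M ≈ 0.616 d⁻¹

Food-to-microorganism ratio F/M = Q S₀ / (V X) = 23600 × 486 / (5710 × 3260) = 0.6162 d⁻¹.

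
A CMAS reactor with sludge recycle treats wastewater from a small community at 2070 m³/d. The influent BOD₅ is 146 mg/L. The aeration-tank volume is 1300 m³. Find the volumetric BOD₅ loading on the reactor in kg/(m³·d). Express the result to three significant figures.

L_v ≈ 0.232 kg BOD₅/(m³·d)

Applied BOD₅ load per unit volume = Q·S₀/V = (2070 × 146/1000)/1300 = 0.2325 kg BOD₅·m⁻³·d⁻¹.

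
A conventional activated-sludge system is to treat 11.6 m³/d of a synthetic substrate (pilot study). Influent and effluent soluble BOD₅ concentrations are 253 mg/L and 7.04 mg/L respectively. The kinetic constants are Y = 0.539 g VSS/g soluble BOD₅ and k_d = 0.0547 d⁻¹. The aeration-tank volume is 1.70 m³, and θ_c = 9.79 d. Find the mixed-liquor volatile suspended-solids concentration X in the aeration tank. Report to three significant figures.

From V·X·(1 + k_d·θ_c) = Y·Q·(S₀ − S)·θ_c: X = 0.539 × 11.6 × (253 − 7.04) × 9.79 / [1.70 × (1 + 0.0547 × 9.79)] = 5768 mg/L.

X ≈ 5770 mg/L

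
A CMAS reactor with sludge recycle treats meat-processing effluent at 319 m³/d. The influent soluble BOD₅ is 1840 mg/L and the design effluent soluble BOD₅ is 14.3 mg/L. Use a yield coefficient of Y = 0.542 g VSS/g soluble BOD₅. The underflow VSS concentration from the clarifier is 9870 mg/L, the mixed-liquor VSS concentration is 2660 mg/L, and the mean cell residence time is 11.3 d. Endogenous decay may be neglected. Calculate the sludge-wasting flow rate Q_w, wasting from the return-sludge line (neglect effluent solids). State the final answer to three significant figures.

With k_d = 0 the design equation reduces to V = Y Q (S₀−S) θ_c / X = 0.542 × 319 × (1840 − 14.3) × 11.3 / 2660 = 1341 m³.
Q_w = (V·X)/(θ_c X_r) = 1341 × 2660 / (11.3 × 9870) = 31.98 m³/d.

Q_w ≈ 32.0 m³/d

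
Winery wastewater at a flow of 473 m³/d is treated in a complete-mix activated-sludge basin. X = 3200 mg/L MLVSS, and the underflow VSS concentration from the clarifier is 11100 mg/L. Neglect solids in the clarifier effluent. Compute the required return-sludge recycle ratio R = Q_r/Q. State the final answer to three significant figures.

Mass balance around the secondary clarifier (neglecting effluent solids): R = X / (X_r − X) = 3200 / (11100 − 3200) = 0.4051.

R ≈ 0.405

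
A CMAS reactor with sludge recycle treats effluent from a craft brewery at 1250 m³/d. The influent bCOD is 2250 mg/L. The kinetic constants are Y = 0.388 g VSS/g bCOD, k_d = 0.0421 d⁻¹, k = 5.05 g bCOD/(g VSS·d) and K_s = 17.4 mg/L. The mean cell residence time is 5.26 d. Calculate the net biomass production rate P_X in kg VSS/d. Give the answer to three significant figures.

P_X ≈ 892 kg VSS/d

For a completely mixed reactor with recycle the Lawrence–McCarty relation gives S = K_s·(1 + k_d·θ_c) / [θ_c·(Y·k − k_d) − 1] = 17.4 × (1 + 0.0421 × 5.26) / [5.26 × (0.388 × 5.05 − 0.0421) − 1] = 21.25 / 9.085 = 2.339 mg/L.
Correct the yield for decay: Y_obs = Y/(1 + k_d θ_c) = 0.388 / (1 + 0.0421 × 5.26) = 0.388 / 1.221 = 0.3177.
Substrate removed = Q·(S₀ − S) = 1250 m³/d × (2250 − 2.34) g/m³ = 2.81×10^6 g/d = 2810 kg/d.
Net biomass production P_X = Y_obs × Q·(S₀ − S) = 0.3177 × 2810 = 892.5 kg VSS/d.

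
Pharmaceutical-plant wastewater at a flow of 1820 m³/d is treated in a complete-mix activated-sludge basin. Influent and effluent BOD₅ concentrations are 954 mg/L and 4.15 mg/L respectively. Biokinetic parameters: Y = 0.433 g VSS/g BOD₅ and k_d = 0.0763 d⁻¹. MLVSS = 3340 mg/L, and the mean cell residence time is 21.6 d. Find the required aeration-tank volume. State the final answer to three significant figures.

From the SRT design equation V = Y Q (S₀−S) θ_c / [X (1 + k_d θ_c)] = 0.433 × 1820 × (954 − 4.15) × 21.6 / [3340 × (1 + 0.0763 × 21.6)] = 1.62×10^7 / 8845 = 1828 m³.

V ≈ 1830 m³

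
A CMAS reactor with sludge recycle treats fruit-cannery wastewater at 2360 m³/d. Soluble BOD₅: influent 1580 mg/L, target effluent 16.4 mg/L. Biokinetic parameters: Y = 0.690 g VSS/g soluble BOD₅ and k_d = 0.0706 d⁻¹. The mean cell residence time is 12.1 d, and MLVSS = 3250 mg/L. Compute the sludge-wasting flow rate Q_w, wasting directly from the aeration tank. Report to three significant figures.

Rearranging the biomass balance for a CMAS with decay, V = Y·Q·ΔS·θ_c / [X·(1+k_d θ_c)] = 0.690 × 2360 × (1580 − 16.4) × 12.1 / [3250 × (1 + 0.0706 × 12.1)] = 3.08×10^7 / 6026 = 5112 m³.
Wasting from the aeration tank: Q_w = V / θ_c = 5112 / 12.1 = 422.5 m³/d.

Q_w ≈ 423 m³/d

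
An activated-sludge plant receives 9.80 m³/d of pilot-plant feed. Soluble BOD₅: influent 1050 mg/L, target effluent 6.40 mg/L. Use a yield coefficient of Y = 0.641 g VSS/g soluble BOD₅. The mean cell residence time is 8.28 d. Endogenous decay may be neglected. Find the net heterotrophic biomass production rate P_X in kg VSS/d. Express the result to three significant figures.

No decay correction is needed, so Y_obs = Y = 0.641.
Mass of soluble BOD₅ removed per day: Q(S₀ − S) = 9.80 × 1044 g/m³ = 10.23 kg/d.
P_X = Y_obs · Q(S₀ − S) = 0.6410 × 10.23 = 6.556 kg VSS/d.

P_X ≈ 6.56 kg VSS/d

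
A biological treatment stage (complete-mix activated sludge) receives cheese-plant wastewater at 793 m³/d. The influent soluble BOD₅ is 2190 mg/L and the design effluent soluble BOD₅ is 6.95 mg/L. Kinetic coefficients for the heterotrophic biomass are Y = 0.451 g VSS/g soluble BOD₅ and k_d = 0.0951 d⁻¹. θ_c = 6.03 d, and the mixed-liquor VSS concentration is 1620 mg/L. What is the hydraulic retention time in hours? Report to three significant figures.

Rearranging the biomass balance for a CMAS with decay, V = Y·Q·ΔS·θ_c / [X·(1+k_d θ_c)] = 0.451 × 793 × (2190 − 6.95) × 6.03 / [1620 × (1 + 0.0951 × 6.03)] = 4.71×10^6 / 2549 = 1847 m³.
τ = V/Q = 1847/793 = 2.329 d, or 55.90 h.

τ ≈ 55.9 h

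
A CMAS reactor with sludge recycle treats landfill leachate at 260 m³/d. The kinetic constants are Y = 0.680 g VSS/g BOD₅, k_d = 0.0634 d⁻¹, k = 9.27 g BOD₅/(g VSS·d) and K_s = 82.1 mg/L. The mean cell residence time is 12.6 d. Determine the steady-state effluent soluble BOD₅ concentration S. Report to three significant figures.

S ≈ 1.90 mg/L

Effluent substrate depends only on kinetics and SRT: S = K_s(1 + k_d θ_c) / [θ_c(Yk − k_d) − 1] = 82.1 × (1 + 0.0634 × 12.6) / [12.6 × (0.680 × 9.27 − 0.0634) − 1] = 147.7 / 77.63 = 1.903 mg/L.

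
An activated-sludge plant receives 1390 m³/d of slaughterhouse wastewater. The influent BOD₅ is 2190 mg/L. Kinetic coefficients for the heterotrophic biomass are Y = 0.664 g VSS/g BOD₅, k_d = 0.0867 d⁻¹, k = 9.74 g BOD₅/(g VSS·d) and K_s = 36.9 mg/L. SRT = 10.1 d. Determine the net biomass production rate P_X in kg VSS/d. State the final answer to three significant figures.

P_X ≈ 1080 kg VSS/d

Effluent substrate depends only on kinetics and SRT: S = K_s(1 + k_d θ_c) / [θ_c(Yk − k_d) − 1] = 36.9 × (1 + 0.0867 × 10.1) / [10.1 × (0.664 × 9.74 − 0.0867) − 1] = 69.21 / 63.44 = 1.091 mg/L.
Correct the yield for decay: Y_obs = Y/(1 + k_d θ_c) = 0.664 / (1 + 0.0867 × 10.1) = 0.664 / 1.876 = 0.3540.
Q·(S₀ − S) = 1390 × (2190 − 1.09) × 10⁻³ = 3043 kg/d removed.
So the net sludge growth is P_X = 0.3540 × 3043 = 1077 kg VSS/d.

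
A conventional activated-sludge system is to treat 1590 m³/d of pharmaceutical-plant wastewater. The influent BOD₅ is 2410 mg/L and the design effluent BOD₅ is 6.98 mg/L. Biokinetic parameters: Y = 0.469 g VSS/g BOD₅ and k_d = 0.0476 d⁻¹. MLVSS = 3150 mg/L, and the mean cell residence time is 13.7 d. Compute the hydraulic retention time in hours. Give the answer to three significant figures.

τ ≈ 71.2 h

Rearranging the biomass balance for a CMAS with decay, V = Y·Q·ΔS·θ_c / [X·(1+k_d θ_c)] = 0.469 × 1590 × (2410 − 6.98) × 13.7 / [3150 × (1 + 0.0476 × 13.7)] = 2.45×10^7 / 5204 = 4717 m³.
Hydraulic retention time τ = V/Q = 4717 / 1590 = 2.967 d = 71.20 h.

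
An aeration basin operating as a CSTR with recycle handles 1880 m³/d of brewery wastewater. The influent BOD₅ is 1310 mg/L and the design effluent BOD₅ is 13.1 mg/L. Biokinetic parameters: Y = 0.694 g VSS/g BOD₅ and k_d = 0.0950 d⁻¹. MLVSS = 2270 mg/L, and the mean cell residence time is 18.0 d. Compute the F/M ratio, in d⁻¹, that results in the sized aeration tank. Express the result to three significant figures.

F/M ≈ 0.219 d⁻¹

Rearranging the biomass balance for a CMAS with decay, V = Y·Q·ΔS·θ_c / [X·(1+k_d θ_c)] = 0.694 × 1880 × (1310 − 13.1) × 18.0 / [2270 × (1 + 0.0950 × 18.0)] = 3.05×10^7 / 6152 = 4951 m³.
F/M = applied load / biomass = Q·S₀/(V·X) = 1880 × 1310 / (4951 × 2270) = 0.2191 d⁻¹.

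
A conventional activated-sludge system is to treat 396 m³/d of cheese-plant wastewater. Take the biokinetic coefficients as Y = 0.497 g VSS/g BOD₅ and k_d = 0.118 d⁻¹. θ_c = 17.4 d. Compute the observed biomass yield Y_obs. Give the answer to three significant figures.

Y_obs ≈ 0.163 g VSS/g BOD₅

Observed yield with endogenous decay: Y_obs = Y / (1 + k_d·θ_c) = 0.497 / (1 + 0.118 × 17.4) = 0.497 / 3.053 = 0.1628 g VSS/g BOD₅.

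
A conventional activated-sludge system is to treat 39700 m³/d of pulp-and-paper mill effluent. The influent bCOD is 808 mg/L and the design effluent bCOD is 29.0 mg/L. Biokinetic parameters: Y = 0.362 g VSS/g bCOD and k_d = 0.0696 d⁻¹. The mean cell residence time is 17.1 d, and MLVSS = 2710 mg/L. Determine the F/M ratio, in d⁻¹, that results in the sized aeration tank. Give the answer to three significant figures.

Rearranging the biomass balance for a CMAS with decay, V = Y·Q·ΔS·θ_c / [X·(1+k_d θ_c)] = 0.362 × 39700 × (808 − 29.0) × 17.1 / [2710 × (1 + 0.0696 × 17.1)] = 1.91×10^8 / 5935 = 32254 m³.
Food-to-microorganism ratio F/M = Q S₀ / (V X) = 39700 × 808 / (32254 × 2710) = 0.3670 d⁻¹.

F/M ≈ 0.367 d⁻¹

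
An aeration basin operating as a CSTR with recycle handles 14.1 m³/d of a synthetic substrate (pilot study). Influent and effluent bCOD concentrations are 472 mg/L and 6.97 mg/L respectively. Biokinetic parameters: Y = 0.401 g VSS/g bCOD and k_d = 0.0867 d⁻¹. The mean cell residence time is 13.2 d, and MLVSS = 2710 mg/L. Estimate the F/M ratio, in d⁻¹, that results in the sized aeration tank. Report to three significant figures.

Steady-state biomass mass balance: V·X·(1 + k_d·θ_c) = Y·Q·(S₀ − S)·θ_c, so V = 0.401 × 14.1 × (472 − 6.97) × 13.2 / [2710 × (1 + 0.0867 × 13.2)] = 3.47×10^4 / 5811 = 5.972 m³.
Food-to-microorganism ratio F/M = Q S₀ / (V X) = 14.1 × 472 / (5.972 × 2710) = 0.4112 d⁻¹.

F/M ≈ 0.411 d⁻¹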